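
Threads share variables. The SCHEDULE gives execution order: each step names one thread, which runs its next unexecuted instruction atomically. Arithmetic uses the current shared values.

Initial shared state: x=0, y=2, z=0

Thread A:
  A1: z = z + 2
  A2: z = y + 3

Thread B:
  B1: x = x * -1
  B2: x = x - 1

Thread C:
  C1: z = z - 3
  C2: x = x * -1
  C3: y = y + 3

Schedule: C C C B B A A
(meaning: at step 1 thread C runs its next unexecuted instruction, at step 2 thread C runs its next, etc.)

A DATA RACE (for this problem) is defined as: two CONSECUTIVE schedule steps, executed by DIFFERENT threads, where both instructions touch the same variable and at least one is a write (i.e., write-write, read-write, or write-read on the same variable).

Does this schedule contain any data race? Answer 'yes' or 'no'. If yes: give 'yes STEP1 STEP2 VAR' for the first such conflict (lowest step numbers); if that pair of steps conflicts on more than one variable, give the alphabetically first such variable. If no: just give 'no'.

Steps 1,2: same thread (C). No race.
Steps 2,3: same thread (C). No race.
Steps 3,4: C(r=y,w=y) vs B(r=x,w=x). No conflict.
Steps 4,5: same thread (B). No race.
Steps 5,6: B(r=x,w=x) vs A(r=z,w=z). No conflict.
Steps 6,7: same thread (A). No race.

Answer: no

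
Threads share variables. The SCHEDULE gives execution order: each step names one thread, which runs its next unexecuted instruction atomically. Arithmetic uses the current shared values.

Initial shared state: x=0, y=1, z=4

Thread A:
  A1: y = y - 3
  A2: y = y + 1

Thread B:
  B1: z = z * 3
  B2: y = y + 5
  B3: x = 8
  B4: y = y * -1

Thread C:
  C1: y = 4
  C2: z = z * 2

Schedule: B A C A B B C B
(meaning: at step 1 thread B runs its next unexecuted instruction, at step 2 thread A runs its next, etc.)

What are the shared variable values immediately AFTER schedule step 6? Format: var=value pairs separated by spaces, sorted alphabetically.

Answer: x=8 y=10 z=12

Derivation:
Step 1: thread B executes B1 (z = z * 3). Shared: x=0 y=1 z=12. PCs: A@0 B@1 C@0
Step 2: thread A executes A1 (y = y - 3). Shared: x=0 y=-2 z=12. PCs: A@1 B@1 C@0
Step 3: thread C executes C1 (y = 4). Shared: x=0 y=4 z=12. PCs: A@1 B@1 C@1
Step 4: thread A executes A2 (y = y + 1). Shared: x=0 y=5 z=12. PCs: A@2 B@1 C@1
Step 5: thread B executes B2 (y = y + 5). Shared: x=0 y=10 z=12. PCs: A@2 B@2 C@1
Step 6: thread B executes B3 (x = 8). Shared: x=8 y=10 z=12. PCs: A@2 B@3 C@1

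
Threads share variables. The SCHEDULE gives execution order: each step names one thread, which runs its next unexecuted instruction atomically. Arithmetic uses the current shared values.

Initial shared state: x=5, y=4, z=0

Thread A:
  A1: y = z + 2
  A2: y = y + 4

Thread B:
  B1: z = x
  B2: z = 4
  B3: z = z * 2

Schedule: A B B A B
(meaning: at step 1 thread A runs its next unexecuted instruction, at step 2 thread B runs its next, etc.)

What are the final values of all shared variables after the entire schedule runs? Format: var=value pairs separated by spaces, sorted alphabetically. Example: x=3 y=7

Answer: x=5 y=6 z=8

Derivation:
Step 1: thread A executes A1 (y = z + 2). Shared: x=5 y=2 z=0. PCs: A@1 B@0
Step 2: thread B executes B1 (z = x). Shared: x=5 y=2 z=5. PCs: A@1 B@1
Step 3: thread B executes B2 (z = 4). Shared: x=5 y=2 z=4. PCs: A@1 B@2
Step 4: thread A executes A2 (y = y + 4). Shared: x=5 y=6 z=4. PCs: A@2 B@2
Step 5: thread B executes B3 (z = z * 2). Shared: x=5 y=6 z=8. PCs: A@2 B@3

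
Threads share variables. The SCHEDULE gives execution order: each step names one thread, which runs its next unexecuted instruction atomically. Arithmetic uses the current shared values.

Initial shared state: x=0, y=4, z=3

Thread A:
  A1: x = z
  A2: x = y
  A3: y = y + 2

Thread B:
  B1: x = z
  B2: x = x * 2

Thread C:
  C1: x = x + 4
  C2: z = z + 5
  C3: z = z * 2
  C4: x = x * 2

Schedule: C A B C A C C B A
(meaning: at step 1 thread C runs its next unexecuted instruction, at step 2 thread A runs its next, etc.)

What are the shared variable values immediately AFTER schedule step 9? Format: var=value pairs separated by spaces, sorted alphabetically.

Answer: x=16 y=6 z=16

Derivation:
Step 1: thread C executes C1 (x = x + 4). Shared: x=4 y=4 z=3. PCs: A@0 B@0 C@1
Step 2: thread A executes A1 (x = z). Shared: x=3 y=4 z=3. PCs: A@1 B@0 C@1
Step 3: thread B executes B1 (x = z). Shared: x=3 y=4 z=3. PCs: A@1 B@1 C@1
Step 4: thread C executes C2 (z = z + 5). Shared: x=3 y=4 z=8. PCs: A@1 B@1 C@2
Step 5: thread A executes A2 (x = y). Shared: x=4 y=4 z=8. PCs: A@2 B@1 C@2
Step 6: thread C executes C3 (z = z * 2). Shared: x=4 y=4 z=16. PCs: A@2 B@1 C@3
Step 7: thread C executes C4 (x = x * 2). Shared: x=8 y=4 z=16. PCs: A@2 B@1 C@4
Step 8: thread B executes B2 (x = x * 2). Shared: x=16 y=4 z=16. PCs: A@2 B@2 C@4
Step 9: thread A executes A3 (y = y + 2). Shared: x=16 y=6 z=16. PCs: A@3 B@2 C@4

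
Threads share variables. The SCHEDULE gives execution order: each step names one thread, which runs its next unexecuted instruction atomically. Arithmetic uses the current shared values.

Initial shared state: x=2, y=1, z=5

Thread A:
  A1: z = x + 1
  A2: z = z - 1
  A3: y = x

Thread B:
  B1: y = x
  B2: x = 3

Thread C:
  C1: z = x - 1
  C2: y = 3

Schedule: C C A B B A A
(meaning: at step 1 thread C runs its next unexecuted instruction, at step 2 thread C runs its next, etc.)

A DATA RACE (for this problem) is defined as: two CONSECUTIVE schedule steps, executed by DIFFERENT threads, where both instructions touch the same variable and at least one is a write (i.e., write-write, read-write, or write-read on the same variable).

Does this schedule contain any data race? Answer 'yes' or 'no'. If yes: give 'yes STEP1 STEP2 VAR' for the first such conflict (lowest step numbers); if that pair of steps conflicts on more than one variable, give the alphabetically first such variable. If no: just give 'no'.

Steps 1,2: same thread (C). No race.
Steps 2,3: C(r=-,w=y) vs A(r=x,w=z). No conflict.
Steps 3,4: A(r=x,w=z) vs B(r=x,w=y). No conflict.
Steps 4,5: same thread (B). No race.
Steps 5,6: B(r=-,w=x) vs A(r=z,w=z). No conflict.
Steps 6,7: same thread (A). No race.

Answer: no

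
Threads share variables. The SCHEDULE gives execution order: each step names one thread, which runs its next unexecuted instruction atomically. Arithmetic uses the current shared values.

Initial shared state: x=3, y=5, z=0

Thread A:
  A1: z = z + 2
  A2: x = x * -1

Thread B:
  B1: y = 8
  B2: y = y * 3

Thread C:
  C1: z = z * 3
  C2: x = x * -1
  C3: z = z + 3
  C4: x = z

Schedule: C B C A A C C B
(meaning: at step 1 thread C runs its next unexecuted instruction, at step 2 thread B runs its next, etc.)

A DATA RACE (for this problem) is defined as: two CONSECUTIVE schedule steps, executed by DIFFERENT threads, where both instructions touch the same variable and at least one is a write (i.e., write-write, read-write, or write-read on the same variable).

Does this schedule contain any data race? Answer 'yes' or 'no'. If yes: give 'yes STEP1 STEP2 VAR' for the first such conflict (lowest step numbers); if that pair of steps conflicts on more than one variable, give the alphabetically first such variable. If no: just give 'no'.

Answer: no

Derivation:
Steps 1,2: C(r=z,w=z) vs B(r=-,w=y). No conflict.
Steps 2,3: B(r=-,w=y) vs C(r=x,w=x). No conflict.
Steps 3,4: C(r=x,w=x) vs A(r=z,w=z). No conflict.
Steps 4,5: same thread (A). No race.
Steps 5,6: A(r=x,w=x) vs C(r=z,w=z). No conflict.
Steps 6,7: same thread (C). No race.
Steps 7,8: C(r=z,w=x) vs B(r=y,w=y). No conflict.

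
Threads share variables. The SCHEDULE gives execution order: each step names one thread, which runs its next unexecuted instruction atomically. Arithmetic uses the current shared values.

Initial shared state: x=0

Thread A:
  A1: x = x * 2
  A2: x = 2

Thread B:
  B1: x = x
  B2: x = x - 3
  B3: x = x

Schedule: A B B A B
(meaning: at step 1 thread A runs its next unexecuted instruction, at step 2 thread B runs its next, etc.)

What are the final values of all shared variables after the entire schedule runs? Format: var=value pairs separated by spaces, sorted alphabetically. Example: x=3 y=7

Step 1: thread A executes A1 (x = x * 2). Shared: x=0. PCs: A@1 B@0
Step 2: thread B executes B1 (x = x). Shared: x=0. PCs: A@1 B@1
Step 3: thread B executes B2 (x = x - 3). Shared: x=-3. PCs: A@1 B@2
Step 4: thread A executes A2 (x = 2). Shared: x=2. PCs: A@2 B@2
Step 5: thread B executes B3 (x = x). Shared: x=2. PCs: A@2 B@3

Answer: x=2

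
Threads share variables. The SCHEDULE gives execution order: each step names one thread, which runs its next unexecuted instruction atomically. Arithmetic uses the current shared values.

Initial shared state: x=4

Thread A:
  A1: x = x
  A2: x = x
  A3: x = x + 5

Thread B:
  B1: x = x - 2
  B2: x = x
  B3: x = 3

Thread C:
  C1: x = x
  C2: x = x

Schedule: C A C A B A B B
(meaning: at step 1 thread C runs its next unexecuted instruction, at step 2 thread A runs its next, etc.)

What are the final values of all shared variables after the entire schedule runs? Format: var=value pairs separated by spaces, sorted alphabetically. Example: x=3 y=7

Step 1: thread C executes C1 (x = x). Shared: x=4. PCs: A@0 B@0 C@1
Step 2: thread A executes A1 (x = x). Shared: x=4. PCs: A@1 B@0 C@1
Step 3: thread C executes C2 (x = x). Shared: x=4. PCs: A@1 B@0 C@2
Step 4: thread A executes A2 (x = x). Shared: x=4. PCs: A@2 B@0 C@2
Step 5: thread B executes B1 (x = x - 2). Shared: x=2. PCs: A@2 B@1 C@2
Step 6: thread A executes A3 (x = x + 5). Shared: x=7. PCs: A@3 B@1 C@2
Step 7: thread B executes B2 (x = x). Shared: x=7. PCs: A@3 B@2 C@2
Step 8: thread B executes B3 (x = 3). Shared: x=3. PCs: A@3 B@3 C@2

Answer: x=3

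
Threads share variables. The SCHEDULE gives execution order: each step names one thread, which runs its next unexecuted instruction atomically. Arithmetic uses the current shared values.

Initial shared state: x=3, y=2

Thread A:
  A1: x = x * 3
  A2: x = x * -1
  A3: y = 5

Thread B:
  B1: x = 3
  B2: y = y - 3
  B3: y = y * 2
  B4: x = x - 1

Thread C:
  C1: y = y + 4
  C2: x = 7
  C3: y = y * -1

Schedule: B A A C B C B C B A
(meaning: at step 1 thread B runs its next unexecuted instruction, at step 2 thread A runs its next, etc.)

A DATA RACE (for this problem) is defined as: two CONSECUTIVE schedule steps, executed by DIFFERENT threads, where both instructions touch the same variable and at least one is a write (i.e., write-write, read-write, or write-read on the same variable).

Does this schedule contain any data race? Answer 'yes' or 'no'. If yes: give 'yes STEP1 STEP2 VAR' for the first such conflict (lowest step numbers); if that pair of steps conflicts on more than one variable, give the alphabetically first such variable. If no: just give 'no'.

Answer: yes 1 2 x

Derivation:
Steps 1,2: B(x = 3) vs A(x = x * 3). RACE on x (W-W).
Steps 2,3: same thread (A). No race.
Steps 3,4: A(r=x,w=x) vs C(r=y,w=y). No conflict.
Steps 4,5: C(y = y + 4) vs B(y = y - 3). RACE on y (W-W).
Steps 5,6: B(r=y,w=y) vs C(r=-,w=x). No conflict.
Steps 6,7: C(r=-,w=x) vs B(r=y,w=y). No conflict.
Steps 7,8: B(y = y * 2) vs C(y = y * -1). RACE on y (W-W).
Steps 8,9: C(r=y,w=y) vs B(r=x,w=x). No conflict.
Steps 9,10: B(r=x,w=x) vs A(r=-,w=y). No conflict.
First conflict at steps 1,2.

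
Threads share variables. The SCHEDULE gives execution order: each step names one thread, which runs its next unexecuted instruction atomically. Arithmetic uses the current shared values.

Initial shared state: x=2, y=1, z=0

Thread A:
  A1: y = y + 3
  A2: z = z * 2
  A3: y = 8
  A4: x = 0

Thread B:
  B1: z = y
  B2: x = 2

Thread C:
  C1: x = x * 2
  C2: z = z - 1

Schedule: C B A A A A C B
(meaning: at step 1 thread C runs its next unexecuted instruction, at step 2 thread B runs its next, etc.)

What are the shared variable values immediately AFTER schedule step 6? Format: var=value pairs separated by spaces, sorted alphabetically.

Step 1: thread C executes C1 (x = x * 2). Shared: x=4 y=1 z=0. PCs: A@0 B@0 C@1
Step 2: thread B executes B1 (z = y). Shared: x=4 y=1 z=1. PCs: A@0 B@1 C@1
Step 3: thread A executes A1 (y = y + 3). Shared: x=4 y=4 z=1. PCs: A@1 B@1 C@1
Step 4: thread A executes A2 (z = z * 2). Shared: x=4 y=4 z=2. PCs: A@2 B@1 C@1
Step 5: thread A executes A3 (y = 8). Shared: x=4 y=8 z=2. PCs: A@3 B@1 C@1
Step 6: thread A executes A4 (x = 0). Shared: x=0 y=8 z=2. PCs: A@4 B@1 C@1

Answer: x=0 y=8 z=2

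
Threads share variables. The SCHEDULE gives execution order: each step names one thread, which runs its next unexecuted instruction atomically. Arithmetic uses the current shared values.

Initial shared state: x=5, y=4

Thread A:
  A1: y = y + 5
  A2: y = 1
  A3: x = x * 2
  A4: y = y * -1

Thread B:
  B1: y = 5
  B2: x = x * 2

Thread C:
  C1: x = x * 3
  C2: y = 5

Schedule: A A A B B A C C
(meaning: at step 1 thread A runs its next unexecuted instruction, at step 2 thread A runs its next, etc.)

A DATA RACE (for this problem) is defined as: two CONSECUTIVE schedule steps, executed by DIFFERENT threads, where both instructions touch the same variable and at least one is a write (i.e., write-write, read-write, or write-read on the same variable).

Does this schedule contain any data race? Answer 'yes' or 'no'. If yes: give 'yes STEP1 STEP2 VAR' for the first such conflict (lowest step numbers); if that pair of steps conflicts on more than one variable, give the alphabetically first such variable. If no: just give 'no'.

Steps 1,2: same thread (A). No race.
Steps 2,3: same thread (A). No race.
Steps 3,4: A(r=x,w=x) vs B(r=-,w=y). No conflict.
Steps 4,5: same thread (B). No race.
Steps 5,6: B(r=x,w=x) vs A(r=y,w=y). No conflict.
Steps 6,7: A(r=y,w=y) vs C(r=x,w=x). No conflict.
Steps 7,8: same thread (C). No race.

Answer: no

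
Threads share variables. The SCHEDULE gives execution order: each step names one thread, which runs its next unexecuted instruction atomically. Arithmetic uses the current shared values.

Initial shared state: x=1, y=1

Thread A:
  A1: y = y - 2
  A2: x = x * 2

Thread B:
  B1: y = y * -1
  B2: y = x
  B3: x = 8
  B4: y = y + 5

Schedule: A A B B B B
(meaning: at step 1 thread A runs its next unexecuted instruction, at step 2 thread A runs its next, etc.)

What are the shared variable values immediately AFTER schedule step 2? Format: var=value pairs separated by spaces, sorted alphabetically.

Step 1: thread A executes A1 (y = y - 2). Shared: x=1 y=-1. PCs: A@1 B@0
Step 2: thread A executes A2 (x = x * 2). Shared: x=2 y=-1. PCs: A@2 B@0

Answer: x=2 y=-1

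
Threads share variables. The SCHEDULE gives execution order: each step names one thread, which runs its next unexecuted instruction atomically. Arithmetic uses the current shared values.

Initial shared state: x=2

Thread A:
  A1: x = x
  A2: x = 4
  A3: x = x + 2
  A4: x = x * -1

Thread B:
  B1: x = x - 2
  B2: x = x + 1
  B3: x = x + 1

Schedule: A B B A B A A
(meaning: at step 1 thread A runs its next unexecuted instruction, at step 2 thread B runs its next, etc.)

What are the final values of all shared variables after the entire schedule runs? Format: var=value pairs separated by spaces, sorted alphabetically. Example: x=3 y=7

Answer: x=-7

Derivation:
Step 1: thread A executes A1 (x = x). Shared: x=2. PCs: A@1 B@0
Step 2: thread B executes B1 (x = x - 2). Shared: x=0. PCs: A@1 B@1
Step 3: thread B executes B2 (x = x + 1). Shared: x=1. PCs: A@1 B@2
Step 4: thread A executes A2 (x = 4). Shared: x=4. PCs: A@2 B@2
Step 5: thread B executes B3 (x = x + 1). Shared: x=5. PCs: A@2 B@3
Step 6: thread A executes A3 (x = x + 2). Shared: x=7. PCs: A@3 B@3
Step 7: thread A executes A4 (x = x * -1). Shared: x=-7. PCs: A@4 B@3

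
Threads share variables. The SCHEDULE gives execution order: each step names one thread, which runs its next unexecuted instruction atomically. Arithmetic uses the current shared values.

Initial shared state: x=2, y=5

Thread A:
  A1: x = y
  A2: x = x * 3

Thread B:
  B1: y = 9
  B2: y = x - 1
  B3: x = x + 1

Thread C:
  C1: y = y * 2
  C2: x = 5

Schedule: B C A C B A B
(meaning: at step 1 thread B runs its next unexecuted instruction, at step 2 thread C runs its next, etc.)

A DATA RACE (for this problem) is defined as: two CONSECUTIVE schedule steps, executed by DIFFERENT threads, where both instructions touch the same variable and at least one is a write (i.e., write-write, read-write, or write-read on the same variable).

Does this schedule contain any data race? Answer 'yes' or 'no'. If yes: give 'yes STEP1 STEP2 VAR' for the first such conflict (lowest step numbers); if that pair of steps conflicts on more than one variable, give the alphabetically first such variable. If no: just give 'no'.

Answer: yes 1 2 y

Derivation:
Steps 1,2: B(y = 9) vs C(y = y * 2). RACE on y (W-W).
Steps 2,3: C(y = y * 2) vs A(x = y). RACE on y (W-R).
Steps 3,4: A(x = y) vs C(x = 5). RACE on x (W-W).
Steps 4,5: C(x = 5) vs B(y = x - 1). RACE on x (W-R).
Steps 5,6: B(y = x - 1) vs A(x = x * 3). RACE on x (R-W).
Steps 6,7: A(x = x * 3) vs B(x = x + 1). RACE on x (W-W).
First conflict at steps 1,2.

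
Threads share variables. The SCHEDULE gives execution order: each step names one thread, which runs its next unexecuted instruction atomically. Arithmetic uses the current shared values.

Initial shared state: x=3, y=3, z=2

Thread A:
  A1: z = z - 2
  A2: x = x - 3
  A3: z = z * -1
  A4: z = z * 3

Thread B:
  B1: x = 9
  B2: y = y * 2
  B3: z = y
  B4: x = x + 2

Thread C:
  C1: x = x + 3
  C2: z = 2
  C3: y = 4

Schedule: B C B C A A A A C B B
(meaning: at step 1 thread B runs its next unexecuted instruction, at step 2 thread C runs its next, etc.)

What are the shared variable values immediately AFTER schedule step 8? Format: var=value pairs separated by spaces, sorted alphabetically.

Step 1: thread B executes B1 (x = 9). Shared: x=9 y=3 z=2. PCs: A@0 B@1 C@0
Step 2: thread C executes C1 (x = x + 3). Shared: x=12 y=3 z=2. PCs: A@0 B@1 C@1
Step 3: thread B executes B2 (y = y * 2). Shared: x=12 y=6 z=2. PCs: A@0 B@2 C@1
Step 4: thread C executes C2 (z = 2). Shared: x=12 y=6 z=2. PCs: A@0 B@2 C@2
Step 5: thread A executes A1 (z = z - 2). Shared: x=12 y=6 z=0. PCs: A@1 B@2 C@2
Step 6: thread A executes A2 (x = x - 3). Shared: x=9 y=6 z=0. PCs: A@2 B@2 C@2
Step 7: thread A executes A3 (z = z * -1). Shared: x=9 y=6 z=0. PCs: A@3 B@2 C@2
Step 8: thread A executes A4 (z = z * 3). Shared: x=9 y=6 z=0. PCs: A@4 B@2 C@2

Answer: x=9 y=6 z=0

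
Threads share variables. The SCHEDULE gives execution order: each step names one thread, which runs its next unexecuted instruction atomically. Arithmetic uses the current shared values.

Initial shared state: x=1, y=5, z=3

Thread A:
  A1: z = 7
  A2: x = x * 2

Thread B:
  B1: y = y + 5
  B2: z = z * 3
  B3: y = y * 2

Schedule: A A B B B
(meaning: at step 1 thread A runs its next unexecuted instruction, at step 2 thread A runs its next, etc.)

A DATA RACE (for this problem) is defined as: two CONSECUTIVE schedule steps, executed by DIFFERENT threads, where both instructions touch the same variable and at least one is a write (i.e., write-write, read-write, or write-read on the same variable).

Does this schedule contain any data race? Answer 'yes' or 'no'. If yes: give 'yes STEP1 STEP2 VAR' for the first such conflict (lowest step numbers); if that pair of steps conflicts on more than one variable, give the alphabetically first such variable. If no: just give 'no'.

Steps 1,2: same thread (A). No race.
Steps 2,3: A(r=x,w=x) vs B(r=y,w=y). No conflict.
Steps 3,4: same thread (B). No race.
Steps 4,5: same thread (B). No race.

Answer: no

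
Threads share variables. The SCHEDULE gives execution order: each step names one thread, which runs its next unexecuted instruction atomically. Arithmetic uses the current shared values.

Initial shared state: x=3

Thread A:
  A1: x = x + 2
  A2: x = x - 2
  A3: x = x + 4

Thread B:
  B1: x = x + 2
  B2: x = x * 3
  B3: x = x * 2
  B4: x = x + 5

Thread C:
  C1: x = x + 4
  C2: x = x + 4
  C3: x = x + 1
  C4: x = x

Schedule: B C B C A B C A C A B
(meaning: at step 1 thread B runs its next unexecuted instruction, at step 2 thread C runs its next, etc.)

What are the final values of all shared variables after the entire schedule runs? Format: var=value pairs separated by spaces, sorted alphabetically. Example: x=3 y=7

Step 1: thread B executes B1 (x = x + 2). Shared: x=5. PCs: A@0 B@1 C@0
Step 2: thread C executes C1 (x = x + 4). Shared: x=9. PCs: A@0 B@1 C@1
Step 3: thread B executes B2 (x = x * 3). Shared: x=27. PCs: A@0 B@2 C@1
Step 4: thread C executes C2 (x = x + 4). Shared: x=31. PCs: A@0 B@2 C@2
Step 5: thread A executes A1 (x = x + 2). Shared: x=33. PCs: A@1 B@2 C@2
Step 6: thread B executes B3 (x = x * 2). Shared: x=66. PCs: A@1 B@3 C@2
Step 7: thread C executes C3 (x = x + 1). Shared: x=67. PCs: A@1 B@3 C@3
Step 8: thread A executes A2 (x = x - 2). Shared: x=65. PCs: A@2 B@3 C@3
Step 9: thread C executes C4 (x = x). Shared: x=65. PCs: A@2 B@3 C@4
Step 10: thread A executes A3 (x = x + 4). Shared: x=69. PCs: A@3 B@3 C@4
Step 11: thread B executes B4 (x = x + 5). Shared: x=74. PCs: A@3 B@4 C@4

Answer: x=74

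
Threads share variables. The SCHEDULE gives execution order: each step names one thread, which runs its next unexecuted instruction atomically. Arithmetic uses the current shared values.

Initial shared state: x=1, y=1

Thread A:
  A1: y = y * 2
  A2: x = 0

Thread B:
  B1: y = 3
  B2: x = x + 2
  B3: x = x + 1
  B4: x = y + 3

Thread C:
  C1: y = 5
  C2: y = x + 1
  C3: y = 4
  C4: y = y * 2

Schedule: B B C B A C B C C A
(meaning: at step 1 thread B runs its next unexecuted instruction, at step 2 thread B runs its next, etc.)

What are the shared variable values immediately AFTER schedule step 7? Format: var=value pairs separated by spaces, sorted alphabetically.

Answer: x=8 y=5

Derivation:
Step 1: thread B executes B1 (y = 3). Shared: x=1 y=3. PCs: A@0 B@1 C@0
Step 2: thread B executes B2 (x = x + 2). Shared: x=3 y=3. PCs: A@0 B@2 C@0
Step 3: thread C executes C1 (y = 5). Shared: x=3 y=5. PCs: A@0 B@2 C@1
Step 4: thread B executes B3 (x = x + 1). Shared: x=4 y=5. PCs: A@0 B@3 C@1
Step 5: thread A executes A1 (y = y * 2). Shared: x=4 y=10. PCs: A@1 B@3 C@1
Step 6: thread C executes C2 (y = x + 1). Shared: x=4 y=5. PCs: A@1 B@3 C@2
Step 7: thread B executes B4 (x = y + 3). Shared: x=8 y=5. PCs: A@1 B@4 C@2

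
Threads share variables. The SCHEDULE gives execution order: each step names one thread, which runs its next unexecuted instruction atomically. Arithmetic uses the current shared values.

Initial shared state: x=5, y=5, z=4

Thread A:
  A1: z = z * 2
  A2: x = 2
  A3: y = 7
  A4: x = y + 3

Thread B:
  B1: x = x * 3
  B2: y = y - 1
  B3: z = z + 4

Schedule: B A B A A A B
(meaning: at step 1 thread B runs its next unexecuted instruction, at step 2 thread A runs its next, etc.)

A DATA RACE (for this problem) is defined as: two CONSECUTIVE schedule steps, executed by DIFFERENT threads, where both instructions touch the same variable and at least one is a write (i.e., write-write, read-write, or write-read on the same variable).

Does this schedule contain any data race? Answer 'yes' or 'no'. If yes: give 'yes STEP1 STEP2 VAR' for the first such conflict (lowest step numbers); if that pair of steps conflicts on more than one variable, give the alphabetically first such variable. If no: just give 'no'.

Answer: no

Derivation:
Steps 1,2: B(r=x,w=x) vs A(r=z,w=z). No conflict.
Steps 2,3: A(r=z,w=z) vs B(r=y,w=y). No conflict.
Steps 3,4: B(r=y,w=y) vs A(r=-,w=x). No conflict.
Steps 4,5: same thread (A). No race.
Steps 5,6: same thread (A). No race.
Steps 6,7: A(r=y,w=x) vs B(r=z,w=z). No conflict.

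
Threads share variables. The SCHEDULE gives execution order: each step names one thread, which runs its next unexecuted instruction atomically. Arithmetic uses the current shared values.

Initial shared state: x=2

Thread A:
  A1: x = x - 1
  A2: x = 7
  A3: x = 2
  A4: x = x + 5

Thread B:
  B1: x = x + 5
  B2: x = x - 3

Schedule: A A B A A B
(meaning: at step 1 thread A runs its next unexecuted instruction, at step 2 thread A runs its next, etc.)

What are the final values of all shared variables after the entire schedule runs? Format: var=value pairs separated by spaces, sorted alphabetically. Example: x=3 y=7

Answer: x=4

Derivation:
Step 1: thread A executes A1 (x = x - 1). Shared: x=1. PCs: A@1 B@0
Step 2: thread A executes A2 (x = 7). Shared: x=7. PCs: A@2 B@0
Step 3: thread B executes B1 (x = x + 5). Shared: x=12. PCs: A@2 B@1
Step 4: thread A executes A3 (x = 2). Shared: x=2. PCs: A@3 B@1
Step 5: thread A executes A4 (x = x + 5). Shared: x=7. PCs: A@4 B@1
Step 6: thread B executes B2 (x = x - 3). Shared: x=4. PCs: A@4 B@2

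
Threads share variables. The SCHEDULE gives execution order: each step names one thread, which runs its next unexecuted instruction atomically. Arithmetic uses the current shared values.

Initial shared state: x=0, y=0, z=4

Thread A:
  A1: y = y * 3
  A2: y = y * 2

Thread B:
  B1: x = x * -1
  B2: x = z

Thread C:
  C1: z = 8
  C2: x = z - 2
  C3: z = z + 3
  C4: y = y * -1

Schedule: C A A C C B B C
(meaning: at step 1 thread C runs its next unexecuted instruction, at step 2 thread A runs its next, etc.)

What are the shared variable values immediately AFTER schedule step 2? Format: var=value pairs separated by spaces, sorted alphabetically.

Step 1: thread C executes C1 (z = 8). Shared: x=0 y=0 z=8. PCs: A@0 B@0 C@1
Step 2: thread A executes A1 (y = y * 3). Shared: x=0 y=0 z=8. PCs: A@1 B@0 C@1

Answer: x=0 y=0 z=8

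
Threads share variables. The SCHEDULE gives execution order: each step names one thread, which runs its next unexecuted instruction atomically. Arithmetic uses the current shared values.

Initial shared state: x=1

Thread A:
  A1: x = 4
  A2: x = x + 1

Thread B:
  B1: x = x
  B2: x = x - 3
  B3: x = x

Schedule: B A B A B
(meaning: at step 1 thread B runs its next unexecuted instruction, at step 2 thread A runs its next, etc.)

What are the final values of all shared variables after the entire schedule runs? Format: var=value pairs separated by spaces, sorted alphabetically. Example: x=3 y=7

Step 1: thread B executes B1 (x = x). Shared: x=1. PCs: A@0 B@1
Step 2: thread A executes A1 (x = 4). Shared: x=4. PCs: A@1 B@1
Step 3: thread B executes B2 (x = x - 3). Shared: x=1. PCs: A@1 B@2
Step 4: thread A executes A2 (x = x + 1). Shared: x=2. PCs: A@2 B@2
Step 5: thread B executes B3 (x = x). Shared: x=2. PCs: A@2 B@3

Answer: x=2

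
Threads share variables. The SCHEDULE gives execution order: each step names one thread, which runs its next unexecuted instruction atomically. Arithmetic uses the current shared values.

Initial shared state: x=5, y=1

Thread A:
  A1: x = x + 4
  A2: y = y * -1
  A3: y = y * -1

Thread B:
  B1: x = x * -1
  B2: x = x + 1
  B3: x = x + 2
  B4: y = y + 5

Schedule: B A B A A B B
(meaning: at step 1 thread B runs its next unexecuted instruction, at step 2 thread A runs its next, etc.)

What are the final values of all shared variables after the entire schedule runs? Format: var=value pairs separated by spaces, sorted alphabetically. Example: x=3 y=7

Step 1: thread B executes B1 (x = x * -1). Shared: x=-5 y=1. PCs: A@0 B@1
Step 2: thread A executes A1 (x = x + 4). Shared: x=-1 y=1. PCs: A@1 B@1
Step 3: thread B executes B2 (x = x + 1). Shared: x=0 y=1. PCs: A@1 B@2
Step 4: thread A executes A2 (y = y * -1). Shared: x=0 y=-1. PCs: A@2 B@2
Step 5: thread A executes A3 (y = y * -1). Shared: x=0 y=1. PCs: A@3 B@2
Step 6: thread B executes B3 (x = x + 2). Shared: x=2 y=1. PCs: A@3 B@3
Step 7: thread B executes B4 (y = y + 5). Shared: x=2 y=6. PCs: A@3 B@4

Answer: x=2 y=6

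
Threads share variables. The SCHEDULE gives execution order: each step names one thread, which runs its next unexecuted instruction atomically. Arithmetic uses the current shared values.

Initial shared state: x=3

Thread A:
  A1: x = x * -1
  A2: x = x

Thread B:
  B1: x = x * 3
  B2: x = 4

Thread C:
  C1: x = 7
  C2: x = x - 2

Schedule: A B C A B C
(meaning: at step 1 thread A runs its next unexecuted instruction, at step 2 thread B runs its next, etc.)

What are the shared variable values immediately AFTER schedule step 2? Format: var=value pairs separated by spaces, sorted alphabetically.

Step 1: thread A executes A1 (x = x * -1). Shared: x=-3. PCs: A@1 B@0 C@0
Step 2: thread B executes B1 (x = x * 3). Shared: x=-9. PCs: A@1 B@1 C@0

Answer: x=-9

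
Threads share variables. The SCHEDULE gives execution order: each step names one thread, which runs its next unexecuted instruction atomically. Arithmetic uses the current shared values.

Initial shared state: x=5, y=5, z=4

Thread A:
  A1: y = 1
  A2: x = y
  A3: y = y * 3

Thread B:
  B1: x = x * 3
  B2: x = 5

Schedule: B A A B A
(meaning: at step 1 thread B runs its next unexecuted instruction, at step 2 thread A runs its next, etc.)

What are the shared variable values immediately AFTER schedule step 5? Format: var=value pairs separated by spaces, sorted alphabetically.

Answer: x=5 y=3 z=4

Derivation:
Step 1: thread B executes B1 (x = x * 3). Shared: x=15 y=5 z=4. PCs: A@0 B@1
Step 2: thread A executes A1 (y = 1). Shared: x=15 y=1 z=4. PCs: A@1 B@1
Step 3: thread A executes A2 (x = y). Shared: x=1 y=1 z=4. PCs: A@2 B@1
Step 4: thread B executes B2 (x = 5). Shared: x=5 y=1 z=4. PCs: A@2 B@2
Step 5: thread A executes A3 (y = y * 3). Shared: x=5 y=3 z=4. PCs: A@3 B@2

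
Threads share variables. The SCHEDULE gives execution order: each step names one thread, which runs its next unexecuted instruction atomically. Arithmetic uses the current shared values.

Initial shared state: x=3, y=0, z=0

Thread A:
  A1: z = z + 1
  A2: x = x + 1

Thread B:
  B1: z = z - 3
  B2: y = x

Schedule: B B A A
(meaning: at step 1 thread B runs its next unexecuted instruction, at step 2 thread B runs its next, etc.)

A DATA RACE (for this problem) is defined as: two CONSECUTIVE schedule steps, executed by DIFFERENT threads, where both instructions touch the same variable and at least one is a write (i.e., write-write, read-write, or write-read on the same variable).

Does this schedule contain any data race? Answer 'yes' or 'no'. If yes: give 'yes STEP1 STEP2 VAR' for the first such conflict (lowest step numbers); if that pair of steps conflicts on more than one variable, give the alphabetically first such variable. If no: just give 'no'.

Answer: no

Derivation:
Steps 1,2: same thread (B). No race.
Steps 2,3: B(r=x,w=y) vs A(r=z,w=z). No conflict.
Steps 3,4: same thread (A). No race.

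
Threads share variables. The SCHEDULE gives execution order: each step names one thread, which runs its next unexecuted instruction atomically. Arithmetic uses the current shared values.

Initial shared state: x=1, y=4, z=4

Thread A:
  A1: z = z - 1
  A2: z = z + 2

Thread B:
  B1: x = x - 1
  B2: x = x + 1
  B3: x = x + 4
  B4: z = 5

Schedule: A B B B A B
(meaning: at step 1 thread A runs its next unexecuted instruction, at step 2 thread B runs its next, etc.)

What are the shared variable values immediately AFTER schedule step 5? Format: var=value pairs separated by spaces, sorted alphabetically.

Answer: x=5 y=4 z=5

Derivation:
Step 1: thread A executes A1 (z = z - 1). Shared: x=1 y=4 z=3. PCs: A@1 B@0
Step 2: thread B executes B1 (x = x - 1). Shared: x=0 y=4 z=3. PCs: A@1 B@1
Step 3: thread B executes B2 (x = x + 1). Shared: x=1 y=4 z=3. PCs: A@1 B@2
Step 4: thread B executes B3 (x = x + 4). Shared: x=5 y=4 z=3. PCs: A@1 B@3
Step 5: thread A executes A2 (z = z + 2). Shared: x=5 y=4 z=5. PCs: A@2 B@3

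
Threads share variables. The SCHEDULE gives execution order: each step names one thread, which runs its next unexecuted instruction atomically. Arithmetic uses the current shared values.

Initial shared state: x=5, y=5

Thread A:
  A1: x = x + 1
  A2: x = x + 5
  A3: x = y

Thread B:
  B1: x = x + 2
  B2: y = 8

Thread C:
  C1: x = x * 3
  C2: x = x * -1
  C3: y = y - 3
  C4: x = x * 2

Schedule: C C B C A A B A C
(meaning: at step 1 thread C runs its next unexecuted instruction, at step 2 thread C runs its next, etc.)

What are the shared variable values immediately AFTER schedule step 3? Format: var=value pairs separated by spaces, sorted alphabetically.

Answer: x=-13 y=5

Derivation:
Step 1: thread C executes C1 (x = x * 3). Shared: x=15 y=5. PCs: A@0 B@0 C@1
Step 2: thread C executes C2 (x = x * -1). Shared: x=-15 y=5. PCs: A@0 B@0 C@2
Step 3: thread B executes B1 (x = x + 2). Shared: x=-13 y=5. PCs: A@0 B@1 C@2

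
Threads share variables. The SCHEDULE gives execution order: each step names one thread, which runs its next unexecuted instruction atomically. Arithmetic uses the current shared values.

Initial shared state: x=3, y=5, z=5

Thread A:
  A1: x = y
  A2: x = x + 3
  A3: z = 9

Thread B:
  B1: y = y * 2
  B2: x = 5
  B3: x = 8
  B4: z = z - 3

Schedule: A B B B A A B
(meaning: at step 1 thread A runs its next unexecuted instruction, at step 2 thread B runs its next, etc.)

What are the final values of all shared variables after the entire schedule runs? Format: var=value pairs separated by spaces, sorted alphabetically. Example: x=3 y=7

Answer: x=11 y=10 z=6

Derivation:
Step 1: thread A executes A1 (x = y). Shared: x=5 y=5 z=5. PCs: A@1 B@0
Step 2: thread B executes B1 (y = y * 2). Shared: x=5 y=10 z=5. PCs: A@1 B@1
Step 3: thread B executes B2 (x = 5). Shared: x=5 y=10 z=5. PCs: A@1 B@2
Step 4: thread B executes B3 (x = 8). Shared: x=8 y=10 z=5. PCs: A@1 B@3
Step 5: thread A executes A2 (x = x + 3). Shared: x=11 y=10 z=5. PCs: A@2 B@3
Step 6: thread A executes A3 (z = 9). Shared: x=11 y=10 z=9. PCs: A@3 B@3
Step 7: thread B executes B4 (z = z - 3). Shared: x=11 y=10 z=6. PCs: A@3 B@4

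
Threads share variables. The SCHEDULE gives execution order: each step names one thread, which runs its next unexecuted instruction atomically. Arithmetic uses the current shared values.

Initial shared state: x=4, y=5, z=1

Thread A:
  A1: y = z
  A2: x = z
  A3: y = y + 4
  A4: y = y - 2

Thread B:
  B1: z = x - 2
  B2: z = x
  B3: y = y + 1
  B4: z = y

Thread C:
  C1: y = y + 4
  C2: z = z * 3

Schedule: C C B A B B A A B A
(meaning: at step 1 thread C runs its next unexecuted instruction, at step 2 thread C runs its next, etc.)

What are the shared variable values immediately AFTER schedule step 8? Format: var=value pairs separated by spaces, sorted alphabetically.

Answer: x=4 y=7 z=4

Derivation:
Step 1: thread C executes C1 (y = y + 4). Shared: x=4 y=9 z=1. PCs: A@0 B@0 C@1
Step 2: thread C executes C2 (z = z * 3). Shared: x=4 y=9 z=3. PCs: A@0 B@0 C@2
Step 3: thread B executes B1 (z = x - 2). Shared: x=4 y=9 z=2. PCs: A@0 B@1 C@2
Step 4: thread A executes A1 (y = z). Shared: x=4 y=2 z=2. PCs: A@1 B@1 C@2
Step 5: thread B executes B2 (z = x). Shared: x=4 y=2 z=4. PCs: A@1 B@2 C@2
Step 6: thread B executes B3 (y = y + 1). Shared: x=4 y=3 z=4. PCs: A@1 B@3 C@2
Step 7: thread A executes A2 (x = z). Shared: x=4 y=3 z=4. PCs: A@2 B@3 C@2
Step 8: thread A executes A3 (y = y + 4). Shared: x=4 y=7 z=4. PCs: A@3 B@3 C@2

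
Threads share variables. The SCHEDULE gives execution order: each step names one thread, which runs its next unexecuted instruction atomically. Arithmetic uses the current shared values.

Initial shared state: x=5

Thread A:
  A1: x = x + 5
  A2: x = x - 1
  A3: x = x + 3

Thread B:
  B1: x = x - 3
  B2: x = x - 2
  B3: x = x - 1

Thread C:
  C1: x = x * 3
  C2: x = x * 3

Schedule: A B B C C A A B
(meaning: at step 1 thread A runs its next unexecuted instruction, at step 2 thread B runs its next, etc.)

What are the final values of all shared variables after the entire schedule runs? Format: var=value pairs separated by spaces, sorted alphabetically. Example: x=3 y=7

Answer: x=46

Derivation:
Step 1: thread A executes A1 (x = x + 5). Shared: x=10. PCs: A@1 B@0 C@0
Step 2: thread B executes B1 (x = x - 3). Shared: x=7. PCs: A@1 B@1 C@0
Step 3: thread B executes B2 (x = x - 2). Shared: x=5. PCs: A@1 B@2 C@0
Step 4: thread C executes C1 (x = x * 3). Shared: x=15. PCs: A@1 B@2 C@1
Step 5: thread C executes C2 (x = x * 3). Shared: x=45. PCs: A@1 B@2 C@2
Step 6: thread A executes A2 (x = x - 1). Shared: x=44. PCs: A@2 B@2 C@2
Step 7: thread A executes A3 (x = x + 3). Shared: x=47. PCs: A@3 B@2 C@2
Step 8: thread B executes B3 (x = x - 1). Shared: x=46. PCs: A@3 B@3 C@2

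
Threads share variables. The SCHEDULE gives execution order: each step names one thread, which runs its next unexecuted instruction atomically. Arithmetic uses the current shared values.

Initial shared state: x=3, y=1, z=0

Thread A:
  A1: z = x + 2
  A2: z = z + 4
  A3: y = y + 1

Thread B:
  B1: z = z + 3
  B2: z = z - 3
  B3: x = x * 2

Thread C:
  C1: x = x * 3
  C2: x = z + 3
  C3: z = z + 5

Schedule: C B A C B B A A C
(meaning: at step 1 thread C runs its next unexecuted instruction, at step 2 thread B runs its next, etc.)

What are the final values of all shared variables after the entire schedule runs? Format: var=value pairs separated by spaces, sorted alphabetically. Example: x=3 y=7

Answer: x=28 y=2 z=17

Derivation:
Step 1: thread C executes C1 (x = x * 3). Shared: x=9 y=1 z=0. PCs: A@0 B@0 C@1
Step 2: thread B executes B1 (z = z + 3). Shared: x=9 y=1 z=3. PCs: A@0 B@1 C@1
Step 3: thread A executes A1 (z = x + 2). Shared: x=9 y=1 z=11. PCs: A@1 B@1 C@1
Step 4: thread C executes C2 (x = z + 3). Shared: x=14 y=1 z=11. PCs: A@1 B@1 C@2
Step 5: thread B executes B2 (z = z - 3). Shared: x=14 y=1 z=8. PCs: A@1 B@2 C@2
Step 6: thread B executes B3 (x = x * 2). Shared: x=28 y=1 z=8. PCs: A@1 B@3 C@2
Step 7: thread A executes A2 (z = z + 4). Shared: x=28 y=1 z=12. PCs: A@2 B@3 C@2
Step 8: thread A executes A3 (y = y + 1). Shared: x=28 y=2 z=12. PCs: A@3 B@3 C@2
Step 9: thread C executes C3 (z = z + 5). Shared: x=28 y=2 z=17. PCs: A@3 B@3 C@3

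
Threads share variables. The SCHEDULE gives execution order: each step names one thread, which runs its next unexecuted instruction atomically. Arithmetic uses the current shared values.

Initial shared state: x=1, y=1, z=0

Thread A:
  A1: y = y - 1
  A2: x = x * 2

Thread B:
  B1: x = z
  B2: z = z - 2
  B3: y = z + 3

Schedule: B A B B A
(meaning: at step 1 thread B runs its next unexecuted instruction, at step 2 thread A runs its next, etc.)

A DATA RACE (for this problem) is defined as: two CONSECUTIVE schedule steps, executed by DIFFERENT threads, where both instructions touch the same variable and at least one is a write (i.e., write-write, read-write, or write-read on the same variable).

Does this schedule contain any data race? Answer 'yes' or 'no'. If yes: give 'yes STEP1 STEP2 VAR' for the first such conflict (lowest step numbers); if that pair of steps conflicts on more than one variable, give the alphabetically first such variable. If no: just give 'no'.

Steps 1,2: B(r=z,w=x) vs A(r=y,w=y). No conflict.
Steps 2,3: A(r=y,w=y) vs B(r=z,w=z). No conflict.
Steps 3,4: same thread (B). No race.
Steps 4,5: B(r=z,w=y) vs A(r=x,w=x). No conflict.

Answer: no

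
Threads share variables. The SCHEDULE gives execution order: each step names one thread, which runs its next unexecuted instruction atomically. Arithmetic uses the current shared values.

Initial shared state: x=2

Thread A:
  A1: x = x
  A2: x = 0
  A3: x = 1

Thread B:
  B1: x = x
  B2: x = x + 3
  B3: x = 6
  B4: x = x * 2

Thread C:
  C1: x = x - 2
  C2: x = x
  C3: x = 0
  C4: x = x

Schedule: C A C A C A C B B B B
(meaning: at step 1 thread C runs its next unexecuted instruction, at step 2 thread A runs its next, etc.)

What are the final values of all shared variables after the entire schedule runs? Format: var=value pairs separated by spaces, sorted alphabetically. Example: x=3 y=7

Step 1: thread C executes C1 (x = x - 2). Shared: x=0. PCs: A@0 B@0 C@1
Step 2: thread A executes A1 (x = x). Shared: x=0. PCs: A@1 B@0 C@1
Step 3: thread C executes C2 (x = x). Shared: x=0. PCs: A@1 B@0 C@2
Step 4: thread A executes A2 (x = 0). Shared: x=0. PCs: A@2 B@0 C@2
Step 5: thread C executes C3 (x = 0). Shared: x=0. PCs: A@2 B@0 C@3
Step 6: thread A executes A3 (x = 1). Shared: x=1. PCs: A@3 B@0 C@3
Step 7: thread C executes C4 (x = x). Shared: x=1. PCs: A@3 B@0 C@4
Step 8: thread B executes B1 (x = x). Shared: x=1. PCs: A@3 B@1 C@4
Step 9: thread B executes B2 (x = x + 3). Shared: x=4. PCs: A@3 B@2 C@4
Step 10: thread B executes B3 (x = 6). Shared: x=6. PCs: A@3 B@3 C@4
Step 11: thread B executes B4 (x = x * 2). Shared: x=12. PCs: A@3 B@4 C@4

Answer: x=12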